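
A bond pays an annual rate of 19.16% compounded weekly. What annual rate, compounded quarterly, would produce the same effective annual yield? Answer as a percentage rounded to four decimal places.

19.5894%

EAR = (1 + 0.1916/52)^52 − 1 = 0.210760.
Solve (1 + r/4)^4 = 1.210760: r/4 = 1.210760^(1/4) − 1 = 0.048973, so r = 0.195894 = 19.5894%.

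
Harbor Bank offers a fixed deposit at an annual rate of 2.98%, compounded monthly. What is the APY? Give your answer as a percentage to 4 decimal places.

EAR = (1 + 0.0298/12)^12 − 1.
= (1 + 0.002483)^12 − 1 = 1.030210 − 1 = 3.0210%.

3.0210%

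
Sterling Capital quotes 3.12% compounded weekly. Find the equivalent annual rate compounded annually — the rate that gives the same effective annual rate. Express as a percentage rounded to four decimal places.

3.1682%

EAR = (1 + 0.0312/52)^52 − 1 = 0.031682.
Compounded annually, the equivalent nominal rate is the EAR itself: 3.1682%.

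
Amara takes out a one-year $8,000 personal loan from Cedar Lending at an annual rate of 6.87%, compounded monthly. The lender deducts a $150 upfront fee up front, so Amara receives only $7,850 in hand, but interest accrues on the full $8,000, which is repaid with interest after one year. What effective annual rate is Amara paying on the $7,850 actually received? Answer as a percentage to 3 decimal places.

9.137%

Amount owed after one year: 8,000 × (1 + 0.0687/12)^12 = 8,000 × 1.070905 = $8,567.24.
Effective rate on net proceeds: 8,567.24 / 7,850 − 1 = 0.091368 = 9.137%.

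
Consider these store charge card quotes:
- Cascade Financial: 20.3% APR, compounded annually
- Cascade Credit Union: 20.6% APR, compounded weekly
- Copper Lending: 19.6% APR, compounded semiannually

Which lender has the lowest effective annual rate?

Cascade Financial

Cascade Financial: compounded annually, EAR = 20.300%
Cascade Credit Union: (1 + 0.206/52)^52 − 1 = 22.825%
Copper Lending: (1 + 0.196/2)^2 − 1 = 20.560%
The lowest effective annual rate is Cascade Financial at 20.300%.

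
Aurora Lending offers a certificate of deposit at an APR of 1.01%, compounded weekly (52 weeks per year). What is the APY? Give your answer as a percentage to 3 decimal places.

1.015%

EAR = (1 + 0.0101/52)^52 − 1.
= (1 + 0.000194)^52 − 1 = 1.010150 − 1 = 1.015%.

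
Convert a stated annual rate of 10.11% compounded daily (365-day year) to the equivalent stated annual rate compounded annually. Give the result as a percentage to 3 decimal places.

10.637%

EAR = (1 + 0.1011/365)^365 − 1 = 0.106372.
Compounded annually, the equivalent nominal rate is the EAR itself: 10.637%.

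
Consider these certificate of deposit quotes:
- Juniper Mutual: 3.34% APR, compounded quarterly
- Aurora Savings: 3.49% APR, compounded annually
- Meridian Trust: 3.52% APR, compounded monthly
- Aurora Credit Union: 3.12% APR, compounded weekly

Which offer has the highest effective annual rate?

Meridian Trust

Juniper Mutual: (1 + 0.0334/4)^4 − 1 = 3.382%
Aurora Savings: compounded annually, EAR = 3.490%
Meridian Trust: (1 + 0.0352/12)^12 − 1 = 3.577%
Aurora Credit Union: (1 + 0.0312/52)^52 − 1 = 3.168%
The highest effective annual rate is Meridian Trust at 3.577%.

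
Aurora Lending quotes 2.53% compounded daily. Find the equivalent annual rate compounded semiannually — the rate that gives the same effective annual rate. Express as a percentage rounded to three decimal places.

EAR = (1 + 0.0253/365)^365 − 1 = 0.025622.
Solve (1 + r/2)^2 = 1.025622: r/2 = 1.025622^(1/2) − 1 = 0.012730, so r = 0.025460 = 2.546%.

2.546%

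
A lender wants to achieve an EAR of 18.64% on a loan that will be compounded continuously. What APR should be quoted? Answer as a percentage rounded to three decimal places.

Continuous: nominal r satisfies e^r − 1 = 0.1864.
r = ln(1 + 0.1864) = ln(1.1864) = 0.170924 = 17.092%.

17.092%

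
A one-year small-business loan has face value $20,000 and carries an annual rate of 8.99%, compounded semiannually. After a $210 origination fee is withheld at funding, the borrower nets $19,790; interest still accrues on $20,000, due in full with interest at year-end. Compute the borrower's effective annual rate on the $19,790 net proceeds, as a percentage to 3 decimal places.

Amount owed after one year: 20,000 × (1 + 0.0899/2)^2 = 20,000 × 1.091921 = $21,838.41.
Effective rate on net proceeds: 21,838.41 / 19,790 − 1 = 0.103507 = 10.351%.

10.351%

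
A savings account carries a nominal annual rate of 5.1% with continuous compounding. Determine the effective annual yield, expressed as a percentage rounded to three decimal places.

5.232%

With continuous compounding, EAR = e^0.051 − 1.
e^0.051 = 1.052323, so EAR = 0.052323 = 5.232%.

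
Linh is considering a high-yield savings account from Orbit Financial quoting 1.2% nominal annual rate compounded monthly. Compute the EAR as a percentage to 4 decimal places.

EAR = (1 + 0.012/12)^12 − 1.
= (1 + 0.001000)^12 − 1 = 1.012066 − 1 = 1.2066%.

1.2066%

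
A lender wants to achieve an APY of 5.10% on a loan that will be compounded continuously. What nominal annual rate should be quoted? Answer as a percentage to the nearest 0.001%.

Continuous: nominal r satisfies e^r − 1 = 0.0510.
r = ln(1 + 0.0510) = ln(1.0510) = 0.049742 = 4.974%.

4.974%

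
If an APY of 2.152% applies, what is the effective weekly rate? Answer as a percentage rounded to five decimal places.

0.04095%

The per-week rate i satisfies (1 + i)^52 = 1 + 0.02152.
i = 1.02152^(1/52) − 1 = 0.0004095 = 0.04095%.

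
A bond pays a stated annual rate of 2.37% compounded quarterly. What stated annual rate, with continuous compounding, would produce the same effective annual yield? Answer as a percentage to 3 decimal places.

EAR = (1 + 0.0237/4)^4 − 1 = 0.023911.
Equivalent continuous rate: r = ln(1 + 0.023911) = 0.023630 = 2.363%.

2.363%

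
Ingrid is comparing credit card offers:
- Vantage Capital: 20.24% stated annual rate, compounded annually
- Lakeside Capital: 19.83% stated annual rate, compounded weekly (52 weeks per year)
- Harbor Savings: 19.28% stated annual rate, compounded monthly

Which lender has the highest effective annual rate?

Vantage Capital: compounded annually, EAR = 20.240%
Lakeside Capital: (1 + 0.1983/52)^52 − 1 = 21.887%
Harbor Savings: (1 + 0.1928/12)^12 − 1 = 21.078%
The highest effective annual rate is Lakeside Capital at 21.887%.

Lakeside Capital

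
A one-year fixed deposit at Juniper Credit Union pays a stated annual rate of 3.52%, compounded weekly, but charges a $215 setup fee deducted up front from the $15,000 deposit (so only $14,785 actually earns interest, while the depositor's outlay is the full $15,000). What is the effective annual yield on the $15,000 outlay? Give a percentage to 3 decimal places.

2.097%

Value after one year: 14,785 × (1 + 0.0352/52)^52 = 14,785 × 1.035815 = $15,314.52.
Effective yield on the $15,000 outlay: 15,314.52 / 15,000 − 1 = 0.020968 = 2.097%.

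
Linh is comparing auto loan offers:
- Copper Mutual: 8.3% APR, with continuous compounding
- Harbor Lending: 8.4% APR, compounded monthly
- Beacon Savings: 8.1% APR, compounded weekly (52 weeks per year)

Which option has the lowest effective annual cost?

Copper Mutual: e^0.083 − 1 = 8.654%
Harbor Lending: (1 + 0.084/12)^12 − 1 = 8.731%
Beacon Savings: (1 + 0.081/52)^52 − 1 = 8.430%
The lowest effective annual rate is Beacon Savings at 8.430%.

Beacon Savings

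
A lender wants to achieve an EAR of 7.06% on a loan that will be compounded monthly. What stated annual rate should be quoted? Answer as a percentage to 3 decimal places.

6.841%

(1 + r/12)^12 − 1 = 0.0706, so 1 + r/12 = 1.0706^(1/12).
r/12 = 0.005701, so r = 0.068414 = 6.841%.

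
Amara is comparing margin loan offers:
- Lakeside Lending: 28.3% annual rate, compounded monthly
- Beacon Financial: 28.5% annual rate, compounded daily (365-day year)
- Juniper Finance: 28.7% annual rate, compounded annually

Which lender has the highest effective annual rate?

Beacon Financial

Lakeside Lending: (1 + 0.283/12)^12 − 1 = 32.275%
Beacon Financial: (1 + 0.285/365)^365 − 1 = 32.961%
Juniper Finance: compounded annually, EAR = 28.700%
The highest effective annual rate is Beacon Financial at 32.961%.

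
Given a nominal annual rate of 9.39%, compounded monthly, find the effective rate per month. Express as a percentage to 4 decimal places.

0.7825%

With a nominal annual rate compounded monthly, the periodic rate is the nominal rate divided by 12.
i = 0.0939 / 12 = 0.0078250 = 0.7825%.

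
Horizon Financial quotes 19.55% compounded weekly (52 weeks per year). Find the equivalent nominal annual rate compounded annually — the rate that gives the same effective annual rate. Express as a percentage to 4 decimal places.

21.5473%

EAR = (1 + 0.1955/52)^52 − 1 = 0.215473.
Compounded annually, the equivalent nominal rate is the EAR itself: 21.5473%.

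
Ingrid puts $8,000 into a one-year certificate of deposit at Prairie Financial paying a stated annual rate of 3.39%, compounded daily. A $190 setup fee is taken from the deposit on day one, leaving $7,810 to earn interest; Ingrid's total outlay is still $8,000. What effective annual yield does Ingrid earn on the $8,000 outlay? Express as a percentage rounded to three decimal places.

Value after one year: 7,810 × (1 + 0.0339/365)^365 = 7,810 × 1.034480 = $8,079.29.
Effective yield on the $8,000 outlay: 8,079.29 / 8,000 − 1 = 0.009911 = 0.991%.

0.991%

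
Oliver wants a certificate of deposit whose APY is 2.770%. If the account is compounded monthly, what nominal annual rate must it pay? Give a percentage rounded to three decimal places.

(1 + r/12)^12 − 1 = 0.02770, so 1 + r/12 = 1.02770^(1/12).
r/12 = 0.002280, so r = 0.027354 = 2.735%.

2.735%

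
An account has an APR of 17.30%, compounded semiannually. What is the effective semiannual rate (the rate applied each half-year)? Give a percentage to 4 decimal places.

8.6500%

With a nominal annual rate compounded semiannually, the periodic rate is the nominal rate divided by 2.
i = 0.1730 / 2 = 0.0865000 = 8.6500%.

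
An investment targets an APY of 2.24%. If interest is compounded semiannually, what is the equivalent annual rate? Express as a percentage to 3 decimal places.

2.228%

(1 + r/2)^2 − 1 = 0.0224, so 1 + r/2 = 1.0224^(1/2).
r/2 = 0.011138, so r = 0.022276 = 2.228%.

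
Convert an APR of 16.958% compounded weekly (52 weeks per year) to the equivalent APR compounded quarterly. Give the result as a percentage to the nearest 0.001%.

EAR = (1 + 0.16958/52)^52 − 1 = 0.184480.
Solve (1 + r/4)^4 = 1.184480: r/4 = 1.184480^(1/4) − 1 = 0.043235, so r = 0.172938 = 17.294%.

17.294%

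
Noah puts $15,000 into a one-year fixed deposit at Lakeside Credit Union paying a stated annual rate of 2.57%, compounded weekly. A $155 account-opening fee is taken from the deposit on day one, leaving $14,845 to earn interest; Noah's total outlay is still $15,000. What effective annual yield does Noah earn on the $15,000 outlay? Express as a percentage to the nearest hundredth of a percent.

1.54%

Value after one year: 14,845 × (1 + 0.0257/52)^52 = 14,845 × 1.026027 = $15,231.36.
Effective yield on the $15,000 outlay: 15,231.36 / 15,000 − 1 = 0.015424 = 1.54%.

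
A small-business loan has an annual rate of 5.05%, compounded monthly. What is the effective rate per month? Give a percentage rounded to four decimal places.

With a nominal annual rate compounded monthly, the periodic rate is the nominal rate divided by 12.
i = 0.0505 / 12 = 0.0042083 = 0.4208%.

0.4208%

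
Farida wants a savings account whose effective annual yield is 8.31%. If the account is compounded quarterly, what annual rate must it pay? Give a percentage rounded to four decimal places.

8.0629%

(1 + r/4)^4 − 1 = 0.0831, so 1 + r/4 = 1.0831^(1/4).
r/4 = 0.020157, so r = 0.080629 = 8.0629%.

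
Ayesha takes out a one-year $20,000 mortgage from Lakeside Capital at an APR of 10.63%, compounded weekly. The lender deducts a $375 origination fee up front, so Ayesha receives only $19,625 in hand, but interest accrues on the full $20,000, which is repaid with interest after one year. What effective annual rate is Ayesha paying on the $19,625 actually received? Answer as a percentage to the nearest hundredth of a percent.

13.33%

Amount owed after one year: 20,000 × (1 + 0.1063/52)^52 = 20,000 × 1.112035 = $22,240.70.
Effective rate on net proceeds: 22,240.70 / 19,625 − 1 = 0.133284 = 13.33%.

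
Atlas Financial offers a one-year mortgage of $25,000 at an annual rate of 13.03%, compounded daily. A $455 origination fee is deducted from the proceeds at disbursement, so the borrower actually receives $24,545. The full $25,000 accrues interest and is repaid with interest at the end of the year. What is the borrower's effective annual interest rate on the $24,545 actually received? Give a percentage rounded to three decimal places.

Amount owed after one year: 25,000 × (1 + 0.1303/365)^365 = 25,000 × 1.139144 = $28,478.59.
Effective rate on net proceeds: 28,478.59 / 24,545 − 1 = 0.160260 = 16.026%.

16.026%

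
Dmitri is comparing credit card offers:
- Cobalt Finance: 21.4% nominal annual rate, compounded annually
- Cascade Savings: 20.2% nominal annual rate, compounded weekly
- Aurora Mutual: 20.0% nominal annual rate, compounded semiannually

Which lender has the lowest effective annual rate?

Cobalt Finance: compounded annually, EAR = 21.400%
Cascade Savings: (1 + 0.202/52)^52 − 1 = 22.337%
Aurora Mutual: (1 + 0.200/2)^2 − 1 = 21.000%
The lowest effective annual rate is Aurora Mutual at 21.000%.

Aurora Mutual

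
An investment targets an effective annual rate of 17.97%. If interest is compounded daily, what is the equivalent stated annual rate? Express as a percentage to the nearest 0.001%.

16.530%

(1 + r/365)^365 − 1 = 0.1797, so 1 + r/365 = 1.1797^(1/365).
r/365 = 0.000453, so r = 0.165298 = 16.530%.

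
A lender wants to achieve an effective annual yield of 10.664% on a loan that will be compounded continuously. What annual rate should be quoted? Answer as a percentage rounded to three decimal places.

10.133%

Continuous: nominal r satisfies e^r − 1 = 0.10664.
r = ln(1 + 0.10664) = ln(1.10664) = 0.101328 = 10.133%.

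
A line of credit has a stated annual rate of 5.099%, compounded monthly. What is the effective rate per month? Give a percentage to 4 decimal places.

With a nominal annual rate compounded monthly, the periodic rate is the nominal rate divided by 12.
i = 0.05099 / 12 = 0.0042492 = 0.4249%.

0.4249%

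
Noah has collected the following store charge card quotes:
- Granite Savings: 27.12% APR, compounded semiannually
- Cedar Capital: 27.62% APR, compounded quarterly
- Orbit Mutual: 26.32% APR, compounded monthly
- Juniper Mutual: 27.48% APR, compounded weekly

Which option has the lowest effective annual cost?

Granite Savings

Granite Savings: (1 + 0.2712/2)^2 − 1 = 28.959%
Cedar Capital: (1 + 0.2762/4)^4 − 1 = 30.615%
Orbit Mutual: (1 + 0.2632/12)^12 − 1 = 29.739%
Juniper Mutual: (1 + 0.2748/52)^52 − 1 = 31.532%
The lowest effective annual rate is Granite Savings at 28.959%.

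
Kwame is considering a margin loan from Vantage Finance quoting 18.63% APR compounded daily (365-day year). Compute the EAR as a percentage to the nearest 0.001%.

EAR = (1 + 0.1863/365)^365 − 1.
= (1 + 0.000510)^365 − 1 = 1.204726 − 1 = 20.473%.

20.473%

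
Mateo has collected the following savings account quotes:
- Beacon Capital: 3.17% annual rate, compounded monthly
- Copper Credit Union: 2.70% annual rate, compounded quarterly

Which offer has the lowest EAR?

Copper Credit Union

Beacon Capital: (1 + 0.0317/12)^12 − 1 = 3.216%
Copper Credit Union: (1 + 0.0270/4)^4 − 1 = 2.727%
The lowest effective annual rate is Copper Credit Union at 2.727%.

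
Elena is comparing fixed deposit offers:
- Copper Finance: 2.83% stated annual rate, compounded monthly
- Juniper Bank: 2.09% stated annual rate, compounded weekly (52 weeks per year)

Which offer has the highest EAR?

Copper Finance

Copper Finance: (1 + 0.0283/12)^12 − 1 = 2.867%
Juniper Bank: (1 + 0.0209/52)^52 − 1 = 2.112%
The highest effective annual rate is Copper Finance at 2.867%.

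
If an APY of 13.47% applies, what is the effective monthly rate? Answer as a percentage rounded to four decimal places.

The per-month rate i satisfies (1 + i)^12 = 1 + 0.1347.
i = 1.1347^(1/12) − 1 = 0.0105863 = 1.0586%.

1.0586%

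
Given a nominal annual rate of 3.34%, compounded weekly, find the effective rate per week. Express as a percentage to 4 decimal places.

With a nominal annual rate compounded weekly, the periodic rate is the nominal rate divided by 52.
i = 0.0334 / 52 = 0.0006423 = 0.0642%.

0.0642%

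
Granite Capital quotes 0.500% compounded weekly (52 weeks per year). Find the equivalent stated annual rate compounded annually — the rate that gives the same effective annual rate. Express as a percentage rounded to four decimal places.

0.5012%

EAR = (1 + 0.00500/52)^52 − 1 = 0.005012.
Compounded annually, the equivalent nominal rate is the EAR itself: 0.5012%.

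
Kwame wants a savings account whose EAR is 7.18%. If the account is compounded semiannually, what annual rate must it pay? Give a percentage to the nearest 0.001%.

7.056%

(1 + r/2)^2 − 1 = 0.0718, so 1 + r/2 = 1.0718^(1/2).
r/2 = 0.035278, so r = 0.070555 = 7.056%.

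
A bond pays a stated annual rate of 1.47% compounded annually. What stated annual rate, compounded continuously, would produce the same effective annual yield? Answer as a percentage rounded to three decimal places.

1.459%

Compounded annually, EAR = nominal = 0.014700.
Equivalent continuous rate: r = ln(1 + 0.014700) = 0.014593 = 1.459%.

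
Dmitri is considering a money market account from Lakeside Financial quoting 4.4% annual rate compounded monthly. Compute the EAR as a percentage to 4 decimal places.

EAR = (1 + 0.044/12)^12 − 1.
= (1 + 0.003667)^12 − 1 = 1.044898 − 1 = 4.4898%.

4.4898%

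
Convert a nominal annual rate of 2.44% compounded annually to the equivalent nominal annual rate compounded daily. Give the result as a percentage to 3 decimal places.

2.411%

Compounded annually, EAR = nominal = 0.024400.
Solve (1 + r/365)^365 = 1.024400: r/365 = 1.024400^(1/365) − 1 = 0.000066, so r = 0.024108 = 2.411%.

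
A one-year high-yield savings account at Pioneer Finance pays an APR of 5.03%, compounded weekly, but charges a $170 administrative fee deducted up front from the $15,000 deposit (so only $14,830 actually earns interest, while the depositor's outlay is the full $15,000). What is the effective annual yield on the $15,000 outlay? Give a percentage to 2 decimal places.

Value after one year: 14,830 × (1 + 0.0503/52)^52 = 14,830 × 1.051561 = $15,594.65.
Effective yield on the $15,000 outlay: 15,594.65 / 15,000 − 1 = 0.039643 = 3.96%.

3.96%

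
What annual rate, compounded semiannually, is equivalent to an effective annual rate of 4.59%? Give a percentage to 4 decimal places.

4.5385%

(1 + r/2)^2 − 1 = 0.0459, so 1 + r/2 = 1.0459^(1/2).
r/2 = 0.022693, so r = 0.045385 = 4.5385%.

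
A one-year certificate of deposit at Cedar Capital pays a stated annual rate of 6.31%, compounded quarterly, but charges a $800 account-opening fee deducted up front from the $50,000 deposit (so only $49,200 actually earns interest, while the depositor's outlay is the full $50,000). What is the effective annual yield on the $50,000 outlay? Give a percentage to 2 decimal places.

Value after one year: 49,200 × (1 + 0.0631/4)^4 = 49,200 × 1.064609 = $52,378.76.
Effective yield on the $50,000 outlay: 52,378.76 / 50,000 − 1 = 0.047575 = 4.76%.

4.76%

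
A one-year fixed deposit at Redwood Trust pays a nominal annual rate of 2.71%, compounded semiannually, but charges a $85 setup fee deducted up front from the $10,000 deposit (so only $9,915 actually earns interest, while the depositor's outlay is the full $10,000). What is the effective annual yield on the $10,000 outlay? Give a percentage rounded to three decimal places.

1.855%

Value after one year: 9,915 × (1 + 0.0271/2)^2 = 9,915 × 1.027284 = $10,185.52.
Effective yield on the $10,000 outlay: 10,185.52 / 10,000 − 1 = 0.018552 = 1.855%.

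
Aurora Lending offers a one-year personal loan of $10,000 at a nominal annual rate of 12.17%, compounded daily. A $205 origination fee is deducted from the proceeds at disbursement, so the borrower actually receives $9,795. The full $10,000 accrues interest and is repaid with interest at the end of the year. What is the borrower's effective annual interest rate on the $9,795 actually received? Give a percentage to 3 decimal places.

15.303%

Amount owed after one year: 10,000 × (1 + 0.1217/365)^365 = 10,000 × 1.129392 = $11,293.92.
Effective rate on net proceeds: 11,293.92 / 9,795 − 1 = 0.153029 = 15.303%.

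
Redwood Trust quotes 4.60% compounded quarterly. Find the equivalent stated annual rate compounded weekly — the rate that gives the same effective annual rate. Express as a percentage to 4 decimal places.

4.5758%

EAR = (1 + 0.0460/4)^4 − 1 = 0.046800.
Solve (1 + r/52)^52 = 1.046800: r/52 = 1.046800^(1/52) − 1 = 0.000880, so r = 0.045758 = 4.5758%.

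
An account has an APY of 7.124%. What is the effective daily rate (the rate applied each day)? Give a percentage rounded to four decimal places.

0.0189%

The per-day rate i satisfies (1 + i)^365 = 1 + 0.07124.
i = 1.07124^(1/365) − 1 = 0.0001886 = 0.0189%.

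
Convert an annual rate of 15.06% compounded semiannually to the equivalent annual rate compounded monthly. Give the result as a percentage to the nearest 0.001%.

14.608%

EAR = (1 + 0.1506/2)^2 − 1 = 0.156270.
Solve (1 + r/12)^12 = 1.156270: r/12 = 1.156270^(1/12) − 1 = 0.012173, so r = 0.146081 = 14.608%.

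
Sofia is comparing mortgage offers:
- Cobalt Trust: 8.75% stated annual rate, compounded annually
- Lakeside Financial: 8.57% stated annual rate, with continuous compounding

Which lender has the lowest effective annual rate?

Cobalt Trust

Cobalt Trust: compounded annually, EAR = 8.750%
Lakeside Financial: e^0.0857 − 1 = 8.948%
The lowest effective annual rate is Cobalt Trust at 8.750%.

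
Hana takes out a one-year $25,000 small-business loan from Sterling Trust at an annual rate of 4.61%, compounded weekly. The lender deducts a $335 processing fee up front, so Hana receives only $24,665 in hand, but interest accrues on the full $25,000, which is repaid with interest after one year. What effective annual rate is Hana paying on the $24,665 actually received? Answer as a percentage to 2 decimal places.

Amount owed after one year: 25,000 × (1 + 0.0461/52)^52 = 25,000 × 1.047158 = $26,178.94.
Effective rate on net proceeds: 26,178.94 / 24,665 − 1 = 0.061380 = 6.14%.

6.14%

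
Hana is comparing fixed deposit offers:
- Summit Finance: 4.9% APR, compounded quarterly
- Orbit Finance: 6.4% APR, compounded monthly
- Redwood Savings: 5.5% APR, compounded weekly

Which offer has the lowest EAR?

Summit Finance

Summit Finance: (1 + 0.049/4)^4 − 1 = 4.991%
Orbit Finance: (1 + 0.064/12)^12 − 1 = 6.591%
Redwood Savings: (1 + 0.055/52)^52 − 1 = 5.651%
The lowest effective annual rate is Summit Finance at 4.991%.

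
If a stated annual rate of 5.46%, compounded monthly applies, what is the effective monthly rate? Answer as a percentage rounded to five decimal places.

0.45500%

With a nominal annual rate compounded monthly, the periodic rate is the nominal rate divided by 12.
i = 0.0546 / 12 = 0.0045500 = 0.45500%.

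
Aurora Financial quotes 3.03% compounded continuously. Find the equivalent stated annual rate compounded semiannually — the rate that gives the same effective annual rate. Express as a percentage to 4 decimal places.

3.0531%

EAR under continuous compounding: e^0.0303 − 1 = 0.030764.
Solve (1 + r/2)^2 = 1.030764: r/2 = 1.030764^(1/2) − 1 = 0.015265, so r = 0.030531 = 3.0531%.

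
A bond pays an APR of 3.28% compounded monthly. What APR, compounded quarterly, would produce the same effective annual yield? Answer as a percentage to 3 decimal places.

3.289%

EAR = (1 + 0.0328/12)^12 − 1 = 0.033298.
Solve (1 + r/4)^4 = 1.033298: r/4 = 1.033298^(1/4) − 1 = 0.008222, so r = 0.032890 = 3.289%.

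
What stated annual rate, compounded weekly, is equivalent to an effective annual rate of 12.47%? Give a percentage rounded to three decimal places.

11.765%

(1 + r/52)^52 − 1 = 0.1247, so 1 + r/52 = 1.1247^(1/52).
r/52 = 0.002262, so r = 0.117649 = 11.765%.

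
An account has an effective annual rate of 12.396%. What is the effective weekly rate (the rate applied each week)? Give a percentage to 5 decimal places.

0.22498%

The per-week rate i satisfies (1 + i)^52 = 1 + 0.12396.
i = 1.12396^(1/52) − 1 = 0.0022498 = 0.22498%.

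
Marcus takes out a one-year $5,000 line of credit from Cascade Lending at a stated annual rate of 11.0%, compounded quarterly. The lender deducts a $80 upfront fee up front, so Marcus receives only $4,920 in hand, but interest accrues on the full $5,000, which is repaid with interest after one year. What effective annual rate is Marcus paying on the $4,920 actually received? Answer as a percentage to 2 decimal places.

Amount owed after one year: 5,000 × (1 + 0.110/4)^4 = 5,000 × 1.114621 = $5,573.11.
Effective rate on net proceeds: 5,573.11 / 4,920 − 1 = 0.132745 = 13.27%.

13.27%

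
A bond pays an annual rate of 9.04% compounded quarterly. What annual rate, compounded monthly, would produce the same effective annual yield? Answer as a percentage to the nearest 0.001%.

8.973%

EAR = (1 + 0.0904/4)^4 − 1 = 0.093511.
Solve (1 + r/12)^12 = 1.093511: r/12 = 1.093511^(1/12) − 1 = 0.007477, so r = 0.089727 = 8.973%.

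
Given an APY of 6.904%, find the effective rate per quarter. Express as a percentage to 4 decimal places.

The per-quarter rate i satisfies (1 + i)^4 = 1 + 0.06904.
i = 1.06904^(1/4) − 1 = 0.0168303 = 1.6830%.

1.6830%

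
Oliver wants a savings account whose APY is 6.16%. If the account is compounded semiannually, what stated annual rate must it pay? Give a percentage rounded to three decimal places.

(1 + r/2)^2 − 1 = 0.0616, so 1 + r/2 = 1.0616^(1/2).
r/2 = 0.030340, so r = 0.060679 = 6.068%.

6.068%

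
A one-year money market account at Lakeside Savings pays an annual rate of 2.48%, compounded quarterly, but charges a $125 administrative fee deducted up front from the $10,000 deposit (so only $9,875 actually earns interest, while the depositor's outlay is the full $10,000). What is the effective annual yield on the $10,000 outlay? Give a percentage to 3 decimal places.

1.222%

Value after one year: 9,875 × (1 + 0.0248/4)^4 = 9,875 × 1.025032 = $10,122.19.
Effective yield on the $10,000 outlay: 10,122.19 / 10,000 − 1 = 0.012219 = 1.222%.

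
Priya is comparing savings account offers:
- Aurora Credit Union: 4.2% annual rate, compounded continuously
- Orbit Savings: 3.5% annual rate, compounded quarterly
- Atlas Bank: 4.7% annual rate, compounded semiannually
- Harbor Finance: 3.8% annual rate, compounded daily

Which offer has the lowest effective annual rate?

Orbit Savings

Aurora Credit Union: e^0.042 − 1 = 4.289%
Orbit Savings: (1 + 0.035/4)^4 − 1 = 3.546%
Atlas Bank: (1 + 0.047/2)^2 − 1 = 4.755%
Harbor Finance: (1 + 0.038/365)^365 − 1 = 3.873%
The lowest effective annual rate is Orbit Savings at 3.546%.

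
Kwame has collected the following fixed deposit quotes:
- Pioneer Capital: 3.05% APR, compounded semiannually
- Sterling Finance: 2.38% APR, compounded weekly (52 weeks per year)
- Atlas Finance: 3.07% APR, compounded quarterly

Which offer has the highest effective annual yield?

Pioneer Capital: (1 + 0.0305/2)^2 − 1 = 3.073%
Sterling Finance: (1 + 0.0238/52)^52 − 1 = 2.408%
Atlas Finance: (1 + 0.0307/4)^4 − 1 = 3.106%
The highest effective annual rate is Atlas Finance at 3.106%.

Atlas Finance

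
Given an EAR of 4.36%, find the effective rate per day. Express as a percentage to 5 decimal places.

0.01169%

The per-day rate i satisfies (1 + i)^365 = 1 + 0.0436.
i = 1.0436^(1/365) − 1 = 0.0001169 = 0.01169%.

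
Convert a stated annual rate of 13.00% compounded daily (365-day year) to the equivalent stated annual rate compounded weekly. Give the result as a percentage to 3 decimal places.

13.014%

EAR = (1 + 0.1300/365)^365 − 1 = 0.138802.
Solve (1 + r/52)^52 = 1.138802: r/52 = 1.138802^(1/52) − 1 = 0.002503, so r = 0.130139 = 13.014%.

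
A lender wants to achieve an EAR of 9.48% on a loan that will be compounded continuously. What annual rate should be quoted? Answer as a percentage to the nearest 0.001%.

9.057%

Continuous: nominal r satisfies e^r − 1 = 0.0948.
r = ln(1 + 0.0948) = ln(1.0948) = 0.090572 = 9.057%.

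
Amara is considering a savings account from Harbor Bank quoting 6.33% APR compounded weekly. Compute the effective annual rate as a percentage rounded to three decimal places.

EAR = (1 + 0.0633/52)^52 − 1.
= 1.065305 − 1 = 6.531%.

6.531%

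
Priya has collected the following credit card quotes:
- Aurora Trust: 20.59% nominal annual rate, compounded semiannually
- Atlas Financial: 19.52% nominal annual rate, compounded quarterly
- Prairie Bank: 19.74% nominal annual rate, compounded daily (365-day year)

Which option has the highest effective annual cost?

Prairie Bank

Aurora Trust: (1 + 0.2059/2)^2 − 1 = 21.650%
Atlas Financial: (1 + 0.1952/4)^4 − 1 = 20.996%
Prairie Bank: (1 + 0.1974/365)^365 − 1 = 21.817%
The highest effective annual rate is Prairie Bank at 21.817%.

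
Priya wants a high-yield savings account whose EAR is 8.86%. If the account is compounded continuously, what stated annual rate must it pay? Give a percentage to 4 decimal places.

8.4892%

Continuous: nominal r satisfies e^r − 1 = 0.0886.
r = ln(1 + 0.0886) = ln(1.0886) = 0.084892 = 8.4892%.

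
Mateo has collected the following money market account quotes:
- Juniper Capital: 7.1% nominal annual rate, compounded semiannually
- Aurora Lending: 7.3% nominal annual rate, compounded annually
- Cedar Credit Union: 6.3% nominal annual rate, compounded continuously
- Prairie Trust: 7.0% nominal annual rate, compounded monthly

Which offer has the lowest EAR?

Juniper Capital: (1 + 0.071/2)^2 − 1 = 7.226%
Aurora Lending: compounded annually, EAR = 7.300%
Cedar Credit Union: e^0.063 − 1 = 6.503%
Prairie Trust: (1 + 0.070/12)^12 − 1 = 7.229%
The lowest effective annual rate is Cedar Credit Union at 6.503%.

Cedar Credit Union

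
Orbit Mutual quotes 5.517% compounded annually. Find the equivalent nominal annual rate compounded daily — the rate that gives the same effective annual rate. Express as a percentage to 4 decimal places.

5.3706%

Compounded annually, EAR = nominal = 0.055170.
Solve (1 + r/365)^365 = 1.055170: r/365 = 1.055170^(1/365) − 1 = 0.000147, so r = 0.053706 = 5.3706%.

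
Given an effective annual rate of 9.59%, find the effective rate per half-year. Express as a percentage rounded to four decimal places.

The per-half-year rate i satisfies (1 + i)^2 = 1 + 0.0959.
i = 1.0959^(1/2) − 1 = 0.0468524 = 4.6852%.

4.6852%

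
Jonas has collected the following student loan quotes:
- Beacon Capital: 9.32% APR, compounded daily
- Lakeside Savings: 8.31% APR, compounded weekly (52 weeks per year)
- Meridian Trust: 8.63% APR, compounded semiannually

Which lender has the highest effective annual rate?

Beacon Capital: (1 + 0.0932/365)^365 − 1 = 9.767%
Lakeside Savings: (1 + 0.0831/52)^52 − 1 = 8.658%
Meridian Trust: (1 + 0.0863/2)^2 − 1 = 8.816%
The highest effective annual rate is Beacon Capital at 9.767%.

Beacon Capital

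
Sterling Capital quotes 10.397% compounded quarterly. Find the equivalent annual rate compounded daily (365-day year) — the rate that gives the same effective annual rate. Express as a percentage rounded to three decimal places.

10.266%

EAR = (1 + 0.10397/4)^4 − 1 = 0.108094.
Solve (1 + r/365)^365 = 1.108094: r/365 = 1.108094^(1/365) − 1 = 0.000281, so r = 0.102656 = 10.266%.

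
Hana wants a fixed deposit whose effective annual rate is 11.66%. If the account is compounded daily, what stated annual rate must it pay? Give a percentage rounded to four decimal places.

(1 + r/365)^365 − 1 = 0.1166, so 1 + r/365 = 1.1166^(1/365).
r/365 = 0.000302, so r = 0.110305 = 11.0305%.

11.0305%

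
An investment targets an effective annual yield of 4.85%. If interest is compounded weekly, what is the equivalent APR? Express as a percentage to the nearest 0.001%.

(1 + r/52)^52 − 1 = 0.0485, so 1 + r/52 = 1.0485^(1/52).
r/52 = 0.000911, so r = 0.047382 = 4.738%.

4.738%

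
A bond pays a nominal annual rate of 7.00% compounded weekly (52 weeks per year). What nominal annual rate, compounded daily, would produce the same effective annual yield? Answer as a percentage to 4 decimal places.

6.9960%

EAR = (1 + 0.0700/52)^52 − 1 = 0.072458.
Solve (1 + r/365)^365 = 1.072458: r/365 = 1.072458^(1/365) − 1 = 0.000192, so r = 0.069960 = 6.9960%.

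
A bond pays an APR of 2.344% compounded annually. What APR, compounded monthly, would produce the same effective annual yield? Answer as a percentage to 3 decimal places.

2.319%

Compounded annually, EAR = nominal = 0.023440.
Solve (1 + r/12)^12 = 1.023440: r/12 = 1.023440^(1/12) − 1 = 0.001933, so r = 0.023192 = 2.319%.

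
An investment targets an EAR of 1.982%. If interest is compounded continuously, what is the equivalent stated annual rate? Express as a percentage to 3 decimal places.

1.963%

Continuous: nominal r satisfies e^r − 1 = 0.01982.
r = ln(1 + 0.01982) = ln(1.01982) = 0.019626 = 1.963%.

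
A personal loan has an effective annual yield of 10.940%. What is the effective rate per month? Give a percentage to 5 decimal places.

0.86891%

The per-month rate i satisfies (1 + i)^12 = 1 + 0.10940.
i = 1.10940^(1/12) − 1 = 0.0086891 = 0.86891%.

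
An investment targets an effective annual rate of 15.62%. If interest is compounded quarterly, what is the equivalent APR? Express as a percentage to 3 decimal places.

14.780%

(1 + r/4)^4 − 1 = 0.1562, so 1 + r/4 = 1.1562^(1/4).
r/4 = 0.036951, so r = 0.147804 = 14.780%.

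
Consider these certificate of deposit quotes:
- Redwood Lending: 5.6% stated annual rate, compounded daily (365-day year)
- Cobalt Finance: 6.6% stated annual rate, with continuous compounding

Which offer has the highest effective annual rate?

Redwood Lending: (1 + 0.056/365)^365 − 1 = 5.759%
Cobalt Finance: e^0.066 − 1 = 6.823%
The highest effective annual rate is Cobalt Finance at 6.823%.

Cobalt Finance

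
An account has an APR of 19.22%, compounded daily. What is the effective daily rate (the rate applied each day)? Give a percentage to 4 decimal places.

0.0527%

With a nominal annual rate compounded daily, the periodic rate is the nominal rate divided by 365.
i = 0.1922 / 365 = 0.0005266 = 0.0527%.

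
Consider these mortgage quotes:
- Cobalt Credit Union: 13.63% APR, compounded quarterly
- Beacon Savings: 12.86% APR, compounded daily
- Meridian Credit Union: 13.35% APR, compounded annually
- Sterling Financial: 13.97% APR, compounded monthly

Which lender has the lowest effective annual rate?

Meridian Credit Union

Cobalt Credit Union: (1 + 0.1363/4)^4 − 1 = 14.343%
Beacon Savings: (1 + 0.1286/365)^365 − 1 = 13.721%
Meridian Credit Union: compounded annually, EAR = 13.350%
Sterling Financial: (1 + 0.1397/12)^12 − 1 = 14.900%
The lowest effective annual rate is Meridian Credit Union at 13.350%.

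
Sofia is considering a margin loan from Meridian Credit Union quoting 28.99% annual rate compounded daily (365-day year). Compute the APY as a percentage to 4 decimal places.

33.6140%

EAR = (1 + 0.2899/365)^365 − 1.
= 1.336140 − 1 = 33.6140%.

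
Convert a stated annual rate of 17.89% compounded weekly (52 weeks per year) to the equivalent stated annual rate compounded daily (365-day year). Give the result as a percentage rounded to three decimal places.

17.864%

EAR = (1 + 0.1789/52)^52 − 1 = 0.195534.
Solve (1 + r/365)^365 = 1.195534: r/365 = 1.195534^(1/365) − 1 = 0.000489, so r = 0.178637 = 17.864%.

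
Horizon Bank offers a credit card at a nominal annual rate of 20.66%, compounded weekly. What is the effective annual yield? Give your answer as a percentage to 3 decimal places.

22.899%

EAR = (1 + 0.2066/52)^52 − 1.
= (1 + 0.003973)^52 − 1 = 1.228988 − 1 = 22.899%.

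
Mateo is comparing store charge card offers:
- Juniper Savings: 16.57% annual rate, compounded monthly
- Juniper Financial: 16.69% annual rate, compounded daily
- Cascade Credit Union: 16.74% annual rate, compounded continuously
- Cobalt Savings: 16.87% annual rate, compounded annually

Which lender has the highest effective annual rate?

Juniper Savings: (1 + 0.1657/12)^12 − 1 = 17.888%
Juniper Financial: (1 + 0.1669/365)^365 − 1 = 18.159%
Cascade Credit Union: e^0.1674 − 1 = 18.223%
Cobalt Savings: compounded annually, EAR = 16.870%
The highest effective annual rate is Cascade Credit Union at 18.223%.

Cascade Credit Union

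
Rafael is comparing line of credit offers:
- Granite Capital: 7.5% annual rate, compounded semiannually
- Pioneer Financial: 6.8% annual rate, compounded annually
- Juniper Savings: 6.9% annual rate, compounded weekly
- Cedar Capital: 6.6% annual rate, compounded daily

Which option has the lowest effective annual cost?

Granite Capital: (1 + 0.075/2)^2 − 1 = 7.641%
Pioneer Financial: compounded annually, EAR = 6.800%
Juniper Savings: (1 + 0.069/52)^52 − 1 = 7.139%
Cedar Capital: (1 + 0.066/365)^365 − 1 = 6.822%
The lowest effective annual rate is Pioneer Financial at 6.800%.

Pioneer Financial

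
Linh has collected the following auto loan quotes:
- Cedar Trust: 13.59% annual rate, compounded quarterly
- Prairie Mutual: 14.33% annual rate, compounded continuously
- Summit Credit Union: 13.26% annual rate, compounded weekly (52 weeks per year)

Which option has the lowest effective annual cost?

Summit Credit Union

Cedar Trust: (1 + 0.1359/4)^4 − 1 = 14.298%
Prairie Mutual: e^0.1433 − 1 = 15.408%
Summit Credit Union: (1 + 0.1326/52)^52 − 1 = 14.160%
The lowest effective annual rate is Summit Credit Union at 14.160%.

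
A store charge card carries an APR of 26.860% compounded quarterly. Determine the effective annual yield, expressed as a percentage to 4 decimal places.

29.6886%

EAR = (1 + 0.26860/4)^4 − 1.
= (1 + 0.067150)^4 − 1 = 1.296886 − 1 = 29.6886%.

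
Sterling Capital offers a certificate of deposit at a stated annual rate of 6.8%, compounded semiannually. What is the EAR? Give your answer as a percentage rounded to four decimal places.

EAR = (1 + 0.068/2)^2 − 1.
= 1.069156 − 1 = 6.9156%.

6.9156%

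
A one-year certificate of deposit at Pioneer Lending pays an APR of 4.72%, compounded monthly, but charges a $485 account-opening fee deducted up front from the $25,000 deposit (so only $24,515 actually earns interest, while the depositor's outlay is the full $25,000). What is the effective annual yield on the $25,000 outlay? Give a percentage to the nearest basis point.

2.79%

Value after one year: 24,515 × (1 + 0.0472/12)^12 = 24,515 × 1.048235 = $25,697.47.
Effective yield on the $25,000 outlay: 25,697.47 / 25,000 − 1 = 0.027899 = 2.79%.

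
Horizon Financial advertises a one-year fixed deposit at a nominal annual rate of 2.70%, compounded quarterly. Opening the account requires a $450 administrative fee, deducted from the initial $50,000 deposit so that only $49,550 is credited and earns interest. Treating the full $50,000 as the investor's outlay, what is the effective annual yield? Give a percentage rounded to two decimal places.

Value after one year: 49,550 × (1 + 0.0270/4)^4 = 49,550 × 1.027275 = $50,901.46.
Effective yield on the $50,000 outlay: 50,901.46 / 50,000 − 1 = 0.018029 = 1.80%.

1.80%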